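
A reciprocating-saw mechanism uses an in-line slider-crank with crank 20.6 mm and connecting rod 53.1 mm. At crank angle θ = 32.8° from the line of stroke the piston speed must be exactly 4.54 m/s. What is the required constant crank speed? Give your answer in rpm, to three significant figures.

2910

For an in-line slider-crank, |v_piston| = rω|sinθ|·[1 + r cosθ/√(L² − r² sin²θ)].
With r = 0.0206 m, L = 0.0531 m, θ = 32.8°: the bracketed kinematic factor |dx/dθ| = 0.014881 m.
ω = v/|dx/dθ| = 4.54/0.014881 = 305.08 rad/s.
N = 60ω/(2π) = 2913.3 rpm.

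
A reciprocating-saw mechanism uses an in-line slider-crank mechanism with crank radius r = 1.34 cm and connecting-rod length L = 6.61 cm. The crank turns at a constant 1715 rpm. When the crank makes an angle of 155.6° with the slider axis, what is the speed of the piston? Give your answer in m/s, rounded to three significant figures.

ω = 2π·1715/60 = 179.6 rad/s
For an in-line slider-crank, x = r cosθ + √(L² − r² sin²θ), so v = −rω sinθ·[1 + r cosθ/√(L² − r² sin²θ)].
With r = 0.0134 m, L = 0.0661 m, θ = 155.6°: √(L² − r² sin²θ) = 0.065868 m.
v = −0.0134·179.6·0.41310·[1 + 0.0134·-0.91068/0.065868] = -0.80998 m/s.
|v| = 0.80998 m/s.

0.810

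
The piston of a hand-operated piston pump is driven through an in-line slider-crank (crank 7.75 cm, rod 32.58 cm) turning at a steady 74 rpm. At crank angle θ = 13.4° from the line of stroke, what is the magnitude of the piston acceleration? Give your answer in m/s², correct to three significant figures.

5.52

ω = 2π·74/60 = 7.749 rad/s
x(θ) = r cosθ + √(L² − r² sin²θ); with ω constant, a = ω²·d²x/dθ².
d²x/dθ² = −r cosθ − r²(cos2θ)/√u − r⁴ sin²2θ/(4u^{3/2}),  u = L² − r² sin²θ = 0.105823 m².
Substituting r = 0.0775 m, L = 0.3258 m, θ = 13.4°: d²x/dθ² = -0.091924 m.
a = ω²·d²x/dθ² = (7.749)²·(-0.091924) = -5.5201 m/s²;  |a| = 5.5201 m/s².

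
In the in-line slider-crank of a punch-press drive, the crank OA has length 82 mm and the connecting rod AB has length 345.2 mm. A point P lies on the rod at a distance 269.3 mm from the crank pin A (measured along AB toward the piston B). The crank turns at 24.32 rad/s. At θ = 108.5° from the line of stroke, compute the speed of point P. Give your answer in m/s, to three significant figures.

1.78

ω = 24.32 rad/s.  Crank-pin speed |V_A| = rω = 1.9942 m/s, perpendicular to OA.
Rod angle: sinφ = −(r/L) sinθ ⇒ φ = -13.019°; ω_rod = −rω cosθ/√(L²−r²sin²θ) = +1.8814 rad/s.
V_P = V_A + ω_rod × AP, with AP = 0.2693 m along the rod.
Components: V_Px = −rω sinθ − a·ω_rod·sinφ = -1.777 m/s;  V_Py = rω cosθ + a·ω_rod·cosφ = -0.13913 m/s.
|V_P| = √(V_Px² + V_Py²) = 1.7825 m/s.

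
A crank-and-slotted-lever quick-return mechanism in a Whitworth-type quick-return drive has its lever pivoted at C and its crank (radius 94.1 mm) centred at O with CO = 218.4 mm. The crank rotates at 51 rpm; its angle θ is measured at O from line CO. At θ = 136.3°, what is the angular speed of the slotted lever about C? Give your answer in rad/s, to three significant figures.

ω = 5.341 rad/s (from 51 rpm).
Crank pin A relative to C: A = (d + r cosθ, r sinθ); lever angle φ = atan2(r sinθ, d + r cosθ).
Differentiating tanφ: φ̇ = rω(d cosθ + r)/(d² + r² + 2dr cosθ).
d² + r² + 2dr cosθ = |CA|² = 0.0268373 m²;  d cosθ + r = -0.063796 m.
|ω_lever| = |0.0941·5.341·-0.063796| / 0.0268373 = 1.1947 rad/s.

1.19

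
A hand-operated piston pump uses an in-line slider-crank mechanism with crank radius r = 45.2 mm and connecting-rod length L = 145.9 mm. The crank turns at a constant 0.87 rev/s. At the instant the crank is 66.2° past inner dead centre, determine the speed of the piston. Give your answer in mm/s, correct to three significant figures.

ω = 2π·0.87 = 5.466 rad/s
For an in-line slider-crank, x = r cosθ + √(L² − r² sin²θ), so v = −rω sinθ·[1 + r cosθ/√(L² − r² sin²θ)].
With r = 0.0452 m, L = 0.1459 m, θ = 66.2°: √(L² − r² sin²θ) = 0.13992 m.
v = −0.0452·5.466·0.91496·[1 + 0.0452·0.40355/0.13992] = -0.25554 m/s.
|v| = 0.25554 m/s = 255.54 mm/s.

256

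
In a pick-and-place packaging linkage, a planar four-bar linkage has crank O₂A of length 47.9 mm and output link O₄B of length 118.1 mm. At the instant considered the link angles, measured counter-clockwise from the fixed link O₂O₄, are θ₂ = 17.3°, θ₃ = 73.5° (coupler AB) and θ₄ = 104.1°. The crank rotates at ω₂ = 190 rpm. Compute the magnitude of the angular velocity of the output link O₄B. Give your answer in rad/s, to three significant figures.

ω₂ = 19.9 rad/s (from 190 rpm).
Differentiating the loop-closure r₂e^{iθ₂}+r₃e^{iθ₃}=r₁+r₄e^{iθ₄} gives r₂ω₂e^{iθ₂}+r₃ω₃e^{iθ₃}=r₄ω₄e^{iθ₄}.
Eliminating the other unknown: ω₄ = r₂ω₂ sin(θ₂−θ₃) / [r₄ sin(θ₄−θ₃)].
Numerator sine = -0.83098; denominator sine = +0.50904.
Result = 0.0479·19.9·(-0.83098) / (0.1181·(+0.50904)) = -13.174 rad/s; magnitude 13.174 rad/s.

13.2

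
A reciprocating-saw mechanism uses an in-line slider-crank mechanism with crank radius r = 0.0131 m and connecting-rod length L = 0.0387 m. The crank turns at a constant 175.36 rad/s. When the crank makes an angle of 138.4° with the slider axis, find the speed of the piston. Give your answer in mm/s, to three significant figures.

1130

ω = 175.4 rad/s
For an in-line slider-crank, x = r cosθ + √(L² − r² sin²θ), so v = −rω sinθ·[1 + r cosθ/√(L² − r² sin²θ)].
With r = 0.0131 m, L = 0.0387 m, θ = 138.4°: √(L² − r² sin²θ) = 0.03771 m.
v = −0.0131·175.4·0.66393·[1 + 0.0131·-0.74780/0.03771] = -1.129 m/s.
|v| = 1.129 m/s = 1129 mm/s.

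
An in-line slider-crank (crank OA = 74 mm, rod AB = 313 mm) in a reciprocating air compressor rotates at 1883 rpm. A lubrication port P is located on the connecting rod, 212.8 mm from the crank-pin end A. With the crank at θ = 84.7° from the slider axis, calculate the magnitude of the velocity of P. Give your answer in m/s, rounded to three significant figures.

14.8

ω = 197.2 rad/s.  Crank-pin speed |V_A| = rω = 14.592 m/s, perpendicular to OA.
Rod angle: sinφ = −(r/L) sinθ ⇒ φ = -13.616°; ω_rod = −rω cosθ/√(L²−r²sin²θ) = -4.4308 rad/s.
V_P = V_A + ω_rod × AP, with AP = 0.2128 m along the rod.
Components: V_Px = −rω sinθ − a·ω_rod·sinφ = -14.751 m/s;  V_Py = rω cosθ + a·ω_rod·cosφ = +0.43149 m/s.
|V_P| = √(V_Px² + V_Py²) = 14.758 m/s.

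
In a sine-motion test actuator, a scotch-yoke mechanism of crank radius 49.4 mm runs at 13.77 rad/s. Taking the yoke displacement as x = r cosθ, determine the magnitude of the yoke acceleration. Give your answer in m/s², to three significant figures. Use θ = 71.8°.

ω = 13.77 rad/s
x = r cosθ ⇒ ẍ = −rω² cosθ (ω constant).
|a| = rω²|cosθ| = 0.0494·(13.77)²·|cos 71.8°| = 2.9256 m/s².

2.93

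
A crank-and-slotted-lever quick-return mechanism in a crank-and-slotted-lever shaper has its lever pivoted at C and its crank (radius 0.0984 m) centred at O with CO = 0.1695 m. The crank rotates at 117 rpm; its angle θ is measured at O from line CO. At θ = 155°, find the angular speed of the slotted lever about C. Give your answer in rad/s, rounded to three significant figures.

8.14

ω = 12.25 rad/s (from 117 rpm).
Crank pin A relative to C: A = (d + r cosθ, r sinθ); lever angle φ = atan2(r sinθ, d + r cosθ).
Differentiating tanφ: φ̇ = rω(d cosθ + r)/(d² + r² + 2dr cosθ).
d² + r² + 2dr cosθ = |CA|² = 0.00818056 m²;  d cosθ + r = -0.055219 m.
|ω_lever| = |0.0984·12.25·-0.055219| / 0.00818056 = 8.138 rad/s.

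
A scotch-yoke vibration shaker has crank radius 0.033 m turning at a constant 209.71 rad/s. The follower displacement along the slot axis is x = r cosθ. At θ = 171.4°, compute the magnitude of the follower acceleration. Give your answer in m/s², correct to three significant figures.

ω = 209.7 rad/s
x = r cosθ ⇒ ẍ = −rω² cosθ (ω constant).
|a| = rω²|cosθ| = 0.033·(209.7)²·|cos 171.4°| = 1435 m/s².

1430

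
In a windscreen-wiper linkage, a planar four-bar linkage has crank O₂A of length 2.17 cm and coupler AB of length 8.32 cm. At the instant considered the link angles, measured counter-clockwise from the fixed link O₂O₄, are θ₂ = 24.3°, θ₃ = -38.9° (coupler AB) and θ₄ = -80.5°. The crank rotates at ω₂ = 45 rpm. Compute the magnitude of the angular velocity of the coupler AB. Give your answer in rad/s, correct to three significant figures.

ω₂ = 4.712 rad/s (from 45 rpm).
Differentiating the loop-closure r₂e^{iθ₂}+r₃e^{iθ₃}=r₁+r₄e^{iθ₄} gives r₂ω₂e^{iθ₂}+r₃ω₃e^{iθ₃}=r₄ω₄e^{iθ₄}.
Eliminating the other unknown: ω₃ = r₂ω₂ sin(θ₄−θ₂) / [r₃ sin(θ₃−θ₄)].
Numerator sine = -0.96682; denominator sine = +0.66393.
Result = 0.0217·4.712·(-0.96682) / (0.0832·(+0.66393)) = -1.7898 rad/s; magnitude 1.7898 rad/s.

1.79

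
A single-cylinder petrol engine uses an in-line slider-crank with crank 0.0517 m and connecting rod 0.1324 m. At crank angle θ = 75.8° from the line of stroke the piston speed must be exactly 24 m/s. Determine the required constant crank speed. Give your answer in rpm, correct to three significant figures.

4140

For an in-line slider-crank, |v_piston| = rω|sinθ|·[1 + r cosθ/√(L² − r² sin²θ)].
With r = 0.0517 m, L = 0.1324 m, θ = 75.8°: the bracketed kinematic factor |dx/dθ| = 0.055307 m.
ω = v/|dx/dθ| = 24/0.055307 = 433.94 rad/s.
N = 60ω/(2π) = 4143.8 rpm.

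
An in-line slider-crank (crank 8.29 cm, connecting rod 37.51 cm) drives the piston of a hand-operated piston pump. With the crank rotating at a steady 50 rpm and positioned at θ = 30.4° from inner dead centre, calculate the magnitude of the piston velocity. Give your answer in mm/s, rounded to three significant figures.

262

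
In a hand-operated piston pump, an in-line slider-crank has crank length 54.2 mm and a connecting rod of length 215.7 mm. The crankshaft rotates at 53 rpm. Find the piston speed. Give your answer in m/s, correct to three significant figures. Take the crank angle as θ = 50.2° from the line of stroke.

0.269

ω = 2π·53/60 = 5.55 rad/s
For an in-line slider-crank, x = r cosθ + √(L² − r² sin²θ), so v = −rω sinθ·[1 + r cosθ/√(L² − r² sin²θ)].
With r = 0.0542 m, L = 0.2157 m, θ = 50.2°: √(L² − r² sin²θ) = 0.21164 m.
v = −0.0542·5.55·0.76828·[1 + 0.0542·0.64011/0.21164] = -0.269 m/s.
|v| = 0.269 m/s.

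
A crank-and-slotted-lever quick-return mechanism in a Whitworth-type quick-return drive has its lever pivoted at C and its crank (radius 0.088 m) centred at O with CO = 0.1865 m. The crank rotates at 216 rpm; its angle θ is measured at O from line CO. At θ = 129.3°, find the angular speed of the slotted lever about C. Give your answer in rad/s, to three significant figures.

2.76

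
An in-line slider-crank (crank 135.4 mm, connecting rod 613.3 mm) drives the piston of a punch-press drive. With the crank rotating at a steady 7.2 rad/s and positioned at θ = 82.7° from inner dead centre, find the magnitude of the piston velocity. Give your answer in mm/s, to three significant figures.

ω = 7.2 rad/s
For an in-line slider-crank, x = r cosθ + √(L² − r² sin²θ), so v = −rω sinθ·[1 + r cosθ/√(L² − r² sin²θ)].
With r = 0.1354 m, L = 0.6133 m, θ = 82.7°: √(L² − r² sin²θ) = 0.59841 m.
v = −0.1354·7.2·0.99189·[1 + 0.1354·0.12706/0.59841] = -0.99478 m/s.
|v| = 0.99478 m/s = 994.78 mm/s.

995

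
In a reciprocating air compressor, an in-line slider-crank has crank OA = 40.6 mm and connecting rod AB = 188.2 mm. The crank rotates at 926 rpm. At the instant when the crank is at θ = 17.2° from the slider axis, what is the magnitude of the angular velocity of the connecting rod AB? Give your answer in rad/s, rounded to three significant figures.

ω = 96.97 rad/s (converted from 926 rpm).
The rod makes angle φ with the slider axis where L sinφ = r sinθ; differentiating, L cosφ·φ̇ = r ω cosθ.
L cosφ = √(L² − r² sin²θ) = 0.18782 m.
|ω_rod| = r ω |cosθ| / √(L² − r² sin²θ) = 0.0406·96.97·0.95528/0.18782 = 20.024 rad/s.

20.0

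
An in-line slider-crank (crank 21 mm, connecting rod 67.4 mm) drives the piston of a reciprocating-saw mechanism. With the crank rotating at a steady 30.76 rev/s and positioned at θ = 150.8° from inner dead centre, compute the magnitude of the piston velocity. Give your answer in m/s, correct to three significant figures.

1.44

ω = 2π·30.8 = 193.3 rad/s
For an in-line slider-crank, x = r cosθ + √(L² − r² sin²θ), so v = −rω sinθ·[1 + r cosθ/√(L² − r² sin²θ)].
With r = 0.021 m, L = 0.0674 m, θ = 150.8°: √(L² − r² sin²θ) = 0.066617 m.
v = −0.021·193.3·0.48786·[1 + 0.021·-0.87292/0.066617] = -1.4352 m/s.
|v| = 1.4352 m/s.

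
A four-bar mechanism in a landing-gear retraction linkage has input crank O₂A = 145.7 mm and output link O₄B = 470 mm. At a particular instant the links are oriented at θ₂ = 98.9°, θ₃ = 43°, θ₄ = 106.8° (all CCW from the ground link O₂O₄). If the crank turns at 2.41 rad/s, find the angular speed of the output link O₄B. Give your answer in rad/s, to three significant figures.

ω₂ = 2.41 rad/s
Differentiating the loop-closure r₂e^{iθ₂}+r₃e^{iθ₃}=r₁+r₄e^{iθ₄} gives r₂ω₂e^{iθ₂}+r₃ω₃e^{iθ₃}=r₄ω₄e^{iθ₄}.
Eliminating the other unknown: ω₄ = r₂ω₂ sin(θ₂−θ₃) / [r₄ sin(θ₄−θ₃)].
Numerator sine = +0.82806; denominator sine = +0.89726.
Result = 0.1457·2.41·(+0.82806) / (0.47·(+0.89726)) = +0.68948 rad/s; magnitude 0.68948 rad/s.

0.689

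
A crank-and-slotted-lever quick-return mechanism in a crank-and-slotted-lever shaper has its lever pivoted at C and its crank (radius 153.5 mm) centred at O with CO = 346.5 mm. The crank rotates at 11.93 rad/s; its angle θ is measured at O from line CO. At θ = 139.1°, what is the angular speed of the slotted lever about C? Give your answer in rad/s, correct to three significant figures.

3.14

ω = 11.93 rad/s
Crank pin A relative to C: A = (d + r cosθ, r sinθ); lever angle φ = atan2(r sinθ, d + r cosθ).
Differentiating tanφ: φ̇ = rω(d cosθ + r)/(d² + r² + 2dr cosθ).
d² + r² + 2dr cosθ = |CA|² = 0.0632202 m²;  d cosθ + r = -0.1084 m.
|ω_lever| = |0.1535·11.93·-0.1084| / 0.0632202 = 3.14 rad/s.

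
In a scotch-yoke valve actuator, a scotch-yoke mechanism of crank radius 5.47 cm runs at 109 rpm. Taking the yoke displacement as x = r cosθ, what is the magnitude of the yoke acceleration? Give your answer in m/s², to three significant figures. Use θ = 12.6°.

6.96

ω = 11.41 rad/s (from 109 rpm).
x = r cosθ ⇒ ẍ = −rω² cosθ (ω constant).
|a| = rω²|cosθ| = 0.0547·(11.41)²·|cos 12.6°| = 6.9552 m/s².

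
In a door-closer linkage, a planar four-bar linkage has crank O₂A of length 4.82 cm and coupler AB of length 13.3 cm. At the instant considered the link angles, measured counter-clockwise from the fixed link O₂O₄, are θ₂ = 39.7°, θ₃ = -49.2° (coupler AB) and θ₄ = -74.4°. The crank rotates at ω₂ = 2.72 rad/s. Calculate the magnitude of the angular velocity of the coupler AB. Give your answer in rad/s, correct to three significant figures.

2.11

ω₂ = 2.72 rad/s
Differentiating the loop-closure r₂e^{iθ₂}+r₃e^{iθ₃}=r₁+r₄e^{iθ₄} gives r₂ω₂e^{iθ₂}+r₃ω₃e^{iθ₃}=r₄ω₄e^{iθ₄}.
Eliminating the other unknown: ω₃ = r₂ω₂ sin(θ₄−θ₂) / [r₃ sin(θ₃−θ₄)].
Numerator sine = -0.91283; denominator sine = +0.42578.
Result = 0.0482·2.72·(-0.91283) / (0.133·(+0.42578)) = -2.1134 rad/s; magnitude 2.1134 rad/s.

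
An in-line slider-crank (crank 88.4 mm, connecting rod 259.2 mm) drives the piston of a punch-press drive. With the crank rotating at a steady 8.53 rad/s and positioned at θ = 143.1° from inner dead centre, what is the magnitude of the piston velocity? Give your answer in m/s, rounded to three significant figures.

ω = 8.53 rad/s
For an in-line slider-crank, x = r cosθ + √(L² − r² sin²θ), so v = −rω sinθ·[1 + r cosθ/√(L² − r² sin²θ)].
With r = 0.0884 m, L = 0.2592 m, θ = 143.1°: √(L² − r² sin²θ) = 0.25371 m.
v = −0.0884·8.53·0.60042·[1 + 0.0884·-0.79968/0.25371] = -0.3266 m/s.
|v| = 0.3266 m/s.

0.327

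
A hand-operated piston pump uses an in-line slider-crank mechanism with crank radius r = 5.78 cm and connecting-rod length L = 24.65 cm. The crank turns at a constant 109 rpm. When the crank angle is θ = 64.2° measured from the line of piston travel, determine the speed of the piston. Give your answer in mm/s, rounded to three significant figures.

ω = 2π·109/60 = 11.41 rad/s
For an in-line slider-crank, x = r cosθ + √(L² − r² sin²θ), so v = −rω sinθ·[1 + r cosθ/√(L² − r² sin²θ)].
With r = 0.0578 m, L = 0.2465 m, θ = 64.2°: √(L² − r² sin²θ) = 0.24094 m.
v = −0.0578·11.41·0.90032·[1 + 0.0578·0.43523/0.24094] = -0.65601 m/s.
|v| = 0.65601 m/s = 656.01 mm/s.

656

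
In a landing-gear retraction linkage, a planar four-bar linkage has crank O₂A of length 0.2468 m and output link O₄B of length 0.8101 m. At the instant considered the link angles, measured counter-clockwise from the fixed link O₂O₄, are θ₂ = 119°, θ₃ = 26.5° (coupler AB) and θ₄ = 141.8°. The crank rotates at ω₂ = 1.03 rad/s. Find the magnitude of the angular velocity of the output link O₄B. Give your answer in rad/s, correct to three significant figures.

0.347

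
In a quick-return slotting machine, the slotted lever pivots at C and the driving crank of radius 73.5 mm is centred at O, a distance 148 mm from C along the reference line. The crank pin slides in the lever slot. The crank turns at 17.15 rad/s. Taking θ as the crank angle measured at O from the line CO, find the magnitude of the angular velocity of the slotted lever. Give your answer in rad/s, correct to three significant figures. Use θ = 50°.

5.15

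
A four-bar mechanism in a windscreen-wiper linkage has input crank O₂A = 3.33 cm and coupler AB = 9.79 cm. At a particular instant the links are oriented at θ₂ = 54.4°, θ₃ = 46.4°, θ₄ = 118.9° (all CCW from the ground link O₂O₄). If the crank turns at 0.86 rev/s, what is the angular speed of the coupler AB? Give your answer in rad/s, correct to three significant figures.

ω₂ = 5.404 rad/s (from 0.86 rev/s).
Differentiating the loop-closure r₂e^{iθ₂}+r₃e^{iθ₃}=r₁+r₄e^{iθ₄} gives r₂ω₂e^{iθ₂}+r₃ω₃e^{iθ₃}=r₄ω₄e^{iθ₄}.
Eliminating the other unknown: ω₃ = r₂ω₂ sin(θ₄−θ₂) / [r₃ sin(θ₃−θ₄)].
Numerator sine = +0.90259; denominator sine = -0.95372.
Result = 0.0333·5.404·(+0.90259) / (0.0979·(-0.95372)) = -1.7394 rad/s; magnitude 1.7394 rad/s.

1.74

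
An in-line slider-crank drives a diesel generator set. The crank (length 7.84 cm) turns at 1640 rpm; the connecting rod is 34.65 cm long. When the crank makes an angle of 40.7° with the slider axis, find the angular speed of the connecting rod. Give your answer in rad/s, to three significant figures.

29.8

ω = 171.7 rad/s (converted from 1640 rpm).
The rod makes angle φ with the slider axis where L sinφ = r sinθ; differentiating, L cosφ·φ̇ = r ω cosθ.
L cosφ = √(L² − r² sin²θ) = 0.34271 m.
|ω_rod| = r ω |cosθ| / √(L² − r² sin²θ) = 0.0784·171.7·0.75813/0.34271 = 29.786 rad/s.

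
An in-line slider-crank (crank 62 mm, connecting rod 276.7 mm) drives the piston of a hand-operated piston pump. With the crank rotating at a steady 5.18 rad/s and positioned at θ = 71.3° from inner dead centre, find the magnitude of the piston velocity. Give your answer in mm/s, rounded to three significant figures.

327

ω = 5.18 rad/s
For an in-line slider-crank, x = r cosθ + √(L² − r² sin²θ), so v = −rω sinθ·[1 + r cosθ/√(L² − r² sin²θ)].
With r = 0.062 m, L = 0.2767 m, θ = 71.3°: √(L² − r² sin²θ) = 0.2704 m.
v = −0.062·5.18·0.94721·[1 + 0.062·0.32061/0.2704] = -0.32657 m/s.
|v| = 0.32657 m/s = 326.57 mm/s.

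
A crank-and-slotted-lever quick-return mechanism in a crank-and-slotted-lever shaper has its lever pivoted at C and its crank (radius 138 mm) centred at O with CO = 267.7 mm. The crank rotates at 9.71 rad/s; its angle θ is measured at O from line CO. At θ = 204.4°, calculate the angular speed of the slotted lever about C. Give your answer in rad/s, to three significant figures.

ω = 9.71 rad/s
Crank pin A relative to C: A = (d + r cosθ, r sinθ); lever angle φ = atan2(r sinθ, d + r cosθ).
Differentiating tanφ: φ̇ = rω(d cosθ + r)/(d² + r² + 2dr cosθ).
d² + r² + 2dr cosθ = |CA|² = 0.0234212 m²;  d cosθ + r = -0.10579 m.
|ω_lever| = |0.138·9.71·-0.10579| / 0.0234212 = 6.0525 rad/s.

6.05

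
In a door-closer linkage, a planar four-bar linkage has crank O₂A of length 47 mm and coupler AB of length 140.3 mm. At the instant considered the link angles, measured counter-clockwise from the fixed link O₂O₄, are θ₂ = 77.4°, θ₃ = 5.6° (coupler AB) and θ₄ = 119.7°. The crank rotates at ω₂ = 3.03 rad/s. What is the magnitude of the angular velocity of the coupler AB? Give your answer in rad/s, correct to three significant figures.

ω₂ = 3.03 rad/s
Differentiating the loop-closure r₂e^{iθ₂}+r₃e^{iθ₃}=r₁+r₄e^{iθ₄} gives r₂ω₂e^{iθ₂}+r₃ω₃e^{iθ₃}=r₄ω₄e^{iθ₄}.
Eliminating the other unknown: ω₃ = r₂ω₂ sin(θ₄−θ₂) / [r₃ sin(θ₃−θ₄)].
Numerator sine = +0.67301; denominator sine = -0.91283.
Result = 0.047·3.03·(+0.67301) / (0.1403·(-0.91283)) = -0.74837 rad/s; magnitude 0.74837 rad/s.

0.748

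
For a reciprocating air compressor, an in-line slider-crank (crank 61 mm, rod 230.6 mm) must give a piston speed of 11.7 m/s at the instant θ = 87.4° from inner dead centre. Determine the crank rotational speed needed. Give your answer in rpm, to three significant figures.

1810

For an in-line slider-crank, |v_piston| = rω|sinθ|·[1 + r cosθ/√(L² − r² sin²θ)].
With r = 0.061 m, L = 0.2306 m, θ = 87.4°: the bracketed kinematic factor |dx/dθ| = 0.061695 m.
ω = v/|dx/dθ| = 11.7/0.061695 = 189.64 rad/s.
N = 60ω/(2π) = 1810.9 rpm.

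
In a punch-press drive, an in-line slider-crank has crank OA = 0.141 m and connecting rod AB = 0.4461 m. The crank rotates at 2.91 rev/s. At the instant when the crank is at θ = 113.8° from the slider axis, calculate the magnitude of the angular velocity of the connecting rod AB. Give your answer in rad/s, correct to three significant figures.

ω = 18.28 rad/s (converted from 2.91 rev/s).
The rod makes angle φ with the slider axis where L sinφ = r sinθ; differentiating, L cosφ·φ̇ = r ω cosθ.
L cosφ = √(L² − r² sin²θ) = 0.42704 m.
|ω_rod| = r ω |cosθ| / √(L² − r² sin²θ) = 0.141·18.28·0.40355/0.42704 = 2.4362 rad/s.

2.44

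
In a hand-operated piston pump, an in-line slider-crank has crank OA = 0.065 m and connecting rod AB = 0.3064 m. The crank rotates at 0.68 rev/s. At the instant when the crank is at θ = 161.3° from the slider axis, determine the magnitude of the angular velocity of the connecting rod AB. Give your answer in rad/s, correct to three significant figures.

0.861

ω = 4.273 rad/s (converted from 0.68 rev/s).
The rod makes angle φ with the slider axis where L sinφ = r sinθ; differentiating, L cosφ·φ̇ = r ω cosθ.
L cosφ = √(L² − r² sin²θ) = 0.30569 m.
|ω_rod| = r ω |cosθ| / √(L² − r² sin²θ) = 0.065·4.273·0.94721/0.30569 = 0.86053 rad/s.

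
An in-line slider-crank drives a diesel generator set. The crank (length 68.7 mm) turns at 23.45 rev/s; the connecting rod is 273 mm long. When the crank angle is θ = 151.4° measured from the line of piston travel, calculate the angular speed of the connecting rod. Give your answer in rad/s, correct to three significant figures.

ω = 147.3 rad/s (converted from 23.45 rev/s).
The rod makes angle φ with the slider axis where L sinφ = r sinθ; differentiating, L cosφ·φ̇ = r ω cosθ.
L cosφ = √(L² − r² sin²θ) = 0.27101 m.
|ω_rod| = r ω |cosθ| / √(L² − r² sin²θ) = 0.0687·147.3·0.87798/0.27101 = 32.793 rad/s.

32.8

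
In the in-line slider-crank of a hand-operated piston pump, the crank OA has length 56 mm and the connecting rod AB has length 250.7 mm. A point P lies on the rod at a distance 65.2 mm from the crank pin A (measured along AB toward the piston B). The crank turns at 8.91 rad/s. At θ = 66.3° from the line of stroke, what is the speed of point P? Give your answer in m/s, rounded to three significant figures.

0.491

ω = 8.91 rad/s.  Crank-pin speed |V_A| = rω = 0.49896 m/s, perpendicular to OA.
Rod angle: sinφ = −(r/L) sinθ ⇒ φ = -11.802°; ω_rod = −rω cosθ/√(L²−r²sin²θ) = -0.81726 rad/s.
V_P = V_A + ω_rod × AP, with AP = 0.0652 m along the rod.
Components: V_Px = −rω sinθ − a·ω_rod·sinφ = -0.46778 m/s;  V_Py = rω cosθ + a·ω_rod·cosφ = +0.1484 m/s.
|V_P| = √(V_Px² + V_Py²) = 0.49075 m/s.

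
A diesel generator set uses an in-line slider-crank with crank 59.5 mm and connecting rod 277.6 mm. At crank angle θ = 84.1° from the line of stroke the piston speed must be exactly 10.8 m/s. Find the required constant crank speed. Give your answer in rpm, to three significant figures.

1700

For an in-line slider-crank, |v_piston| = rω|sinθ|·[1 + r cosθ/√(L² − r² sin²θ)].
With r = 0.0595 m, L = 0.2776 m, θ = 84.1°: the bracketed kinematic factor |dx/dθ| = 0.060519 m.
ω = v/|dx/dθ| = 10.8/0.060519 = 178.45 rad/s.
N = 60ω/(2π) = 1704.1 rpm.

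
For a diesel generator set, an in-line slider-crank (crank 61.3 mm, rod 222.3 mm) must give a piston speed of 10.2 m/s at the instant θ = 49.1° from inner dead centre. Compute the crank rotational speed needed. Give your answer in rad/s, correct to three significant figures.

186

For an in-line slider-crank, |v_piston| = rω|sinθ|·[1 + r cosθ/√(L² − r² sin²θ)].
With r = 0.0613 m, L = 0.2223 m, θ = 49.1°: the bracketed kinematic factor |dx/dθ| = 0.054887 m.
ω = v/|dx/dθ| = 10.2/0.054887 = 185.84 rad/s.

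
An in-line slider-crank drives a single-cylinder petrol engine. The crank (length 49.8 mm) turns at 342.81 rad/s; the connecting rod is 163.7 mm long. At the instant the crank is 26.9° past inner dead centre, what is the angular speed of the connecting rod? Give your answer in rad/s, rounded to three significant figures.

ω = 342.8 rad/s
The rod makes angle φ with the slider axis where L sinφ = r sinθ; differentiating, L cosφ·φ̇ = r ω cosθ.
L cosφ = √(L² − r² sin²θ) = 0.16214 m.
|ω_rod| = r ω |cosθ| / √(L² − r² sin²θ) = 0.0498·342.8·0.89180/0.16214 = 93.897 rad/s.

93.9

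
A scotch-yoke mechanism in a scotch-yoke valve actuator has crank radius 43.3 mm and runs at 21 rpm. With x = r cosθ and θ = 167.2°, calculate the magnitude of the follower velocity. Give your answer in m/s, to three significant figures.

0.0211

ω = 2.199 rad/s (from 21 rpm).
x = r cosθ ⇒ ẋ = −rω sinθ.
|v| = rω|sinθ| = 0.0433·2.199·|sin 167.2°| = 0.021096 m/s.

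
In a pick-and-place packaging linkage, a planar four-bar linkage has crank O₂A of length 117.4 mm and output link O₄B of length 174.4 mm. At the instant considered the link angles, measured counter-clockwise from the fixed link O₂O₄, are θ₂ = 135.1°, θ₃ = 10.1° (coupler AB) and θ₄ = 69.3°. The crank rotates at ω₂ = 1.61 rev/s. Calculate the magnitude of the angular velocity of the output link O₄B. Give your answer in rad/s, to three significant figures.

ω₂ = 10.12 rad/s (from 1.61 rev/s).
Differentiating the loop-closure r₂e^{iθ₂}+r₃e^{iθ₃}=r₁+r₄e^{iθ₄} gives r₂ω₂e^{iθ₂}+r₃ω₃e^{iθ₃}=r₄ω₄e^{iθ₄}.
Eliminating the other unknown: ω₄ = r₂ω₂ sin(θ₂−θ₃) / [r₄ sin(θ₄−θ₃)].
Numerator sine = +0.81915; denominator sine = +0.85896.
Result = 0.1174·10.12·(+0.81915) / (0.1744·(+0.85896)) = +6.4941 rad/s; magnitude 6.4941 rad/s.

6.49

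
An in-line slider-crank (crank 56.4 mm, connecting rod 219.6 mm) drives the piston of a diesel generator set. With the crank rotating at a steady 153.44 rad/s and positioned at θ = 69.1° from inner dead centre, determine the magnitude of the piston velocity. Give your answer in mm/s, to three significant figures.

ω = 153.4 rad/s
For an in-line slider-crank, x = r cosθ + √(L² − r² sin²θ), so v = −rω sinθ·[1 + r cosθ/√(L² − r² sin²θ)].
With r = 0.0564 m, L = 0.2196 m, θ = 69.1°: √(L² − r² sin²θ) = 0.21319 m.
v = −0.0564·153.4·0.93420·[1 + 0.0564·0.35674/0.21319] = -8.8476 m/s.
|v| = 8.8476 m/s = 8847.6 mm/s.

8850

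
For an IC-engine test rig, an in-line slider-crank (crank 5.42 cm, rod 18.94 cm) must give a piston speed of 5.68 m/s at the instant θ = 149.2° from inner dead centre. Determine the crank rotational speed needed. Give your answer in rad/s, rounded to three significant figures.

For an in-line slider-crank, |v_piston| = rω|sinθ|·[1 + r cosθ/√(L² − r² sin²θ)].
With r = 0.0542 m, L = 0.1894 m, θ = 149.2°: the bracketed kinematic factor |dx/dθ| = 0.020857 m.
ω = v/|dx/dθ| = 5.68/0.020857 = 272.34 rad/s.

272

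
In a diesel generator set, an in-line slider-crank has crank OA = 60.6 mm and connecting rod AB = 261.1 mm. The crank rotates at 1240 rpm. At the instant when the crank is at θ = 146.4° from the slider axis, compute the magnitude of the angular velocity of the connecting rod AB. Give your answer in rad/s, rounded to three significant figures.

25.3

ω = 129.9 rad/s (converted from 1240 rpm).
The rod makes angle φ with the slider axis where L sinφ = r sinθ; differentiating, L cosφ·φ̇ = r ω cosθ.
L cosφ = √(L² − r² sin²θ) = 0.25894 m.
|ω_rod| = r ω |cosθ| / √(L² − r² sin²θ) = 0.0606·129.9·0.83292/0.25894 = 25.312 rad/s.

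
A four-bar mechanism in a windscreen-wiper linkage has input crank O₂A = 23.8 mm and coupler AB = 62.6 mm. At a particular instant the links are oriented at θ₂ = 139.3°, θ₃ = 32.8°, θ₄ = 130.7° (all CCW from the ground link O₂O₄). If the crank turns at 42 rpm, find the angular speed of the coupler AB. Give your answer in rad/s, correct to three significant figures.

0.252

ω₂ = 4.398 rad/s (from 42 rpm).
Differentiating the loop-closure r₂e^{iθ₂}+r₃e^{iθ₃}=r₁+r₄e^{iθ₄} gives r₂ω₂e^{iθ₂}+r₃ω₃e^{iθ₃}=r₄ω₄e^{iθ₄}.
Eliminating the other unknown: ω₃ = r₂ω₂ sin(θ₄−θ₂) / [r₃ sin(θ₃−θ₄)].
Numerator sine = -0.14954; denominator sine = -0.99051.
Result = 0.0238·4.398·(-0.14954) / (0.0626·(-0.99051)) = +0.25244 rad/s; magnitude 0.25244 rad/s.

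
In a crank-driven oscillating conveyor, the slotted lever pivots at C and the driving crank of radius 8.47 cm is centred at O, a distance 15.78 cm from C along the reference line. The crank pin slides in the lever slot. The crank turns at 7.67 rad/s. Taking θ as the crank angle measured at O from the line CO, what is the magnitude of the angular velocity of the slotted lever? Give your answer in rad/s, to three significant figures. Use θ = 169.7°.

ω = 7.67 rad/s
Crank pin A relative to C: A = (d + r cosθ, r sinθ); lever angle φ = atan2(r sinθ, d + r cosθ).
Differentiating tanφ: φ̇ = rω(d cosθ + r)/(d² + r² + 2dr cosθ).
d² + r² + 2dr cosθ = |CA|² = 0.00577438 m²;  d cosθ + r = -0.070557 m.
|ω_lever| = |0.0847·7.67·-0.070557| / 0.00577438 = 7.938 rad/s.

7.94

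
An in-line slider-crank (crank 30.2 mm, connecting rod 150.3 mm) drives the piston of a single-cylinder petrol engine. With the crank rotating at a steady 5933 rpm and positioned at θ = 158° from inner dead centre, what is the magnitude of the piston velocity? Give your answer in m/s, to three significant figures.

5.72

ω = 2π·5933/60 = 621.3 rad/s
For an in-line slider-crank, x = r cosθ + √(L² − r² sin²θ), so v = −rω sinθ·[1 + r cosθ/√(L² − r² sin²θ)].
With r = 0.0302 m, L = 0.1503 m, θ = 158°: √(L² − r² sin²θ) = 0.14987 m.
v = −0.0302·621.3·0.37461·[1 + 0.0302·-0.92718/0.14987] = -5.7157 m/s.
|v| = 5.7157 m/s.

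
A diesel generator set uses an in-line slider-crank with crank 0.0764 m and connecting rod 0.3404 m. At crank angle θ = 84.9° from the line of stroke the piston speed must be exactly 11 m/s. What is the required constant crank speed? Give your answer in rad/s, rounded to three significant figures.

For an in-line slider-crank, |v_piston| = rω|sinθ|·[1 + r cosθ/√(L² − r² sin²θ)].
With r = 0.0764 m, L = 0.3404 m, θ = 84.9°: the bracketed kinematic factor |dx/dθ| = 0.077655 m.
ω = v/|dx/dθ| = 11/0.077655 = 141.65 rad/s.

142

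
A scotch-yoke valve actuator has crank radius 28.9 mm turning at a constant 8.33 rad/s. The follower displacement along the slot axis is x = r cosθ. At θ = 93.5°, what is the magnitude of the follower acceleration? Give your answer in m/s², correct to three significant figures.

0.122

ω = 8.33 rad/s
x = r cosθ ⇒ ẍ = −rω² cosθ (ω constant).
|a| = rω²|cosθ| = 0.0289·(8.33)²·|cos 93.5°| = 0.12242 m/s².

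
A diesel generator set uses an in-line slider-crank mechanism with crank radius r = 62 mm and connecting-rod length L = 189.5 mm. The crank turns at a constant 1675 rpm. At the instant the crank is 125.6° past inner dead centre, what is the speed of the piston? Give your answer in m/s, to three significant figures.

7.10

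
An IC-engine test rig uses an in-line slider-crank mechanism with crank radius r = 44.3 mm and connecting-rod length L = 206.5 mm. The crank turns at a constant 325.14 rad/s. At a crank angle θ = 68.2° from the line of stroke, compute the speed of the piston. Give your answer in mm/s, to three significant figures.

ω = 325.1 rad/s
For an in-line slider-crank, x = r cosθ + √(L² − r² sin²θ), so v = −rω sinθ·[1 + r cosθ/√(L² − r² sin²θ)].
With r = 0.0443 m, L = 0.2065 m, θ = 68.2°: √(L² − r² sin²θ) = 0.20236 m.
v = −0.0443·325.1·0.92849·[1 + 0.0443·0.37137/0.20236] = -14.461 m/s.
|v| = 14.461 m/s = 14461 mm/s.

14500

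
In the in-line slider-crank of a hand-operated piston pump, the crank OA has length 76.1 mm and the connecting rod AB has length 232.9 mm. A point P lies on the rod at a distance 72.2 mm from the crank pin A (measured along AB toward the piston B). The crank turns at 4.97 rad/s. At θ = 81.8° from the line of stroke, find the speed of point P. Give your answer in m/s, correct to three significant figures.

0.382

ω = 4.97 rad/s.  Crank-pin speed |V_A| = rω = 0.37822 m/s, perpendicular to OA.
Rod angle: sinφ = −(r/L) sinθ ⇒ φ = -18.869°; ω_rod = −rω cosθ/√(L²−r²sin²θ) = -0.24478 rad/s.
V_P = V_A + ω_rod × AP, with AP = 0.0722 m along the rod.
Components: V_Px = −rω sinθ − a·ω_rod·sinφ = -0.38007 m/s;  V_Py = rω cosθ + a·ω_rod·cosφ = +0.037222 m/s.
|V_P| = √(V_Px² + V_Py²) = 0.38188 m/s.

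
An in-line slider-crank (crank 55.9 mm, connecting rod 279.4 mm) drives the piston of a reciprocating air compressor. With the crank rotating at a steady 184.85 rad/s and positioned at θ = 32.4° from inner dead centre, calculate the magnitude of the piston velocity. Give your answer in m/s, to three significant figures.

ω = 184.8 rad/s
For an in-line slider-crank, x = r cosθ + √(L² − r² sin²θ), so v = −rω sinθ·[1 + r cosθ/√(L² − r² sin²θ)].
With r = 0.0559 m, L = 0.2794 m, θ = 32.4°: √(L² − r² sin²θ) = 0.27779 m.
v = −0.0559·184.8·0.53583·[1 + 0.0559·0.84433/0.27779] = -6.4775 m/s.
|v| = 6.4775 m/s.

6.48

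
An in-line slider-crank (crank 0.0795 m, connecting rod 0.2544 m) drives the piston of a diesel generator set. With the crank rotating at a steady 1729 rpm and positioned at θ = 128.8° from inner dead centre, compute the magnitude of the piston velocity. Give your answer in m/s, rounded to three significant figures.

ω = 2π·1729/60 = 181.1 rad/s
For an in-line slider-crank, x = r cosθ + √(L² − r² sin²θ), so v = −rω sinθ·[1 + r cosθ/√(L² − r² sin²θ)].
With r = 0.0795 m, L = 0.2544 m, θ = 128.8°: √(L² − r² sin²θ) = 0.24674 m.
v = −0.0795·181.1·0.77934·[1 + 0.0795·-0.62660/0.24674] = -8.9532 m/s.
|v| = 8.9532 m/s.

8.95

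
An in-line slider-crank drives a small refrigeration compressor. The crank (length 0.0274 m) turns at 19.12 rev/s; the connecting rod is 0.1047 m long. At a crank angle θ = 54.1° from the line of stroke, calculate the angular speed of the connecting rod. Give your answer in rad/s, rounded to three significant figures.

18.9

ω = 120.1 rad/s (converted from 19.12 rev/s).
The rod makes angle φ with the slider axis where L sinφ = r sinθ; differentiating, L cosφ·φ̇ = r ω cosθ.
L cosφ = √(L² − r² sin²θ) = 0.10232 m.
|ω_rod| = r ω |cosθ| / √(L² − r² sin²θ) = 0.0274·120.1·0.58637/0.10232 = 18.864 rad/s.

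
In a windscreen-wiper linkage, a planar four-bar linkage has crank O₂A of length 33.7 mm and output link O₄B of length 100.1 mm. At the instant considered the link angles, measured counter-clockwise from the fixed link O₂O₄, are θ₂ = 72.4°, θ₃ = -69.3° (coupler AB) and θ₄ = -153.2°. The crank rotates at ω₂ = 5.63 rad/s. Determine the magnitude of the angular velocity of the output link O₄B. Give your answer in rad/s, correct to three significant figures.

1.18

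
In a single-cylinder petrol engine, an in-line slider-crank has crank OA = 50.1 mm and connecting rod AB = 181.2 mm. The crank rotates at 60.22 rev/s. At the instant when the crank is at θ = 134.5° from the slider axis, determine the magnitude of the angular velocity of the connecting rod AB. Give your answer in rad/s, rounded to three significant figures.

ω = 378.4 rad/s (converted from 60.22 rev/s).
The rod makes angle φ with the slider axis where L sinφ = r sinθ; differentiating, L cosφ·φ̇ = r ω cosθ.
L cosφ = √(L² − r² sin²θ) = 0.17764 m.
|ω_rod| = r ω |cosθ| / √(L² − r² sin²θ) = 0.0501·378.4·0.70091/0.17764 = 74.796 rad/s.

74.8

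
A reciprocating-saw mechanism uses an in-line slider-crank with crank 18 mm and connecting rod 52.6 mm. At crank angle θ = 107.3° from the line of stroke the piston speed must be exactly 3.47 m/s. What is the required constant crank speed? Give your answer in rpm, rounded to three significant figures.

2160

For an in-line slider-crank, |v_piston| = rω|sinθ|·[1 + r cosθ/√(L² − r² sin²θ)].
With r = 0.018 m, L = 0.0526 m, θ = 107.3°: the bracketed kinematic factor |dx/dθ| = 0.015335 m.
ω = v/|dx/dθ| = 3.47/0.015335 = 226.28 rad/s.
N = 60ω/(2π) = 2160.8 rpm.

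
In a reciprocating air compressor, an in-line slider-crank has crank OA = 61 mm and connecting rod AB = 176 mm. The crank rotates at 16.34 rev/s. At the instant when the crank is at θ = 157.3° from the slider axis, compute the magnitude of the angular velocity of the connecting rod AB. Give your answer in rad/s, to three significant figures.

33.1

ω = 102.7 rad/s (converted from 16.34 rev/s).
The rod makes angle φ with the slider axis where L sinφ = r sinθ; differentiating, L cosφ·φ̇ = r ω cosθ.
L cosφ = √(L² − r² sin²θ) = 0.17442 m.
|ω_rod| = r ω |cosθ| / √(L² − r² sin²θ) = 0.061·102.7·0.92254/0.17442 = 33.125 rad/s.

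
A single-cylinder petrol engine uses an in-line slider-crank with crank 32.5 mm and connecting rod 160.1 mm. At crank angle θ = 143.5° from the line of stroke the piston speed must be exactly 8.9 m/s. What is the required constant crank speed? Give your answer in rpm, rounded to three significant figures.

5260

For an in-line slider-crank, |v_piston| = rω|sinθ|·[1 + r cosθ/√(L² − r² sin²θ)].
With r = 0.0325 m, L = 0.1601 m, θ = 143.5°: the bracketed kinematic factor |dx/dθ| = 0.016154 m.
ω = v/|dx/dθ| = 8.9/0.016154 = 550.95 rad/s.
N = 60ω/(2π) = 5261.2 rpm.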